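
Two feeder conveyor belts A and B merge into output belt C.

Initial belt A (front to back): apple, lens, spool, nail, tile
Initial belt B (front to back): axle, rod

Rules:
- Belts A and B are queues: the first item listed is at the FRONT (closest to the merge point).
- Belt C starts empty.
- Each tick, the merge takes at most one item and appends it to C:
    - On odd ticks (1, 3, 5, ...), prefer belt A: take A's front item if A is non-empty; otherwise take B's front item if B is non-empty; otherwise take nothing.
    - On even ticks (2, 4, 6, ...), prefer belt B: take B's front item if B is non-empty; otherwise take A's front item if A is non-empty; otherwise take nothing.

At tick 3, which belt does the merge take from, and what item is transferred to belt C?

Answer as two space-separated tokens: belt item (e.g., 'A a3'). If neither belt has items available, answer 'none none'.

Answer: A lens

Derivation:
Tick 1: prefer A, take apple from A; A=[lens,spool,nail,tile] B=[axle,rod] C=[apple]
Tick 2: prefer B, take axle from B; A=[lens,spool,nail,tile] B=[rod] C=[apple,axle]
Tick 3: prefer A, take lens from A; A=[spool,nail,tile] B=[rod] C=[apple,axle,lens]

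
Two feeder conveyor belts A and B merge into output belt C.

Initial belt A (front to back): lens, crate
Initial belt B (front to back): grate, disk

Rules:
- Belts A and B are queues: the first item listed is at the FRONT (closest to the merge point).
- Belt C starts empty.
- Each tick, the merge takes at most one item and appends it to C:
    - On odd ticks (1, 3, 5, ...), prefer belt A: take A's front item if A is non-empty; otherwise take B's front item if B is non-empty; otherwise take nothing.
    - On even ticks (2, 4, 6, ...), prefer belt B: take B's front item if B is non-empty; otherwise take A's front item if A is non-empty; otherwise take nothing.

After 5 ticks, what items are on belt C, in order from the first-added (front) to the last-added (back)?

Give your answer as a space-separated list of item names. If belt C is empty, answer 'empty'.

Tick 1: prefer A, take lens from A; A=[crate] B=[grate,disk] C=[lens]
Tick 2: prefer B, take grate from B; A=[crate] B=[disk] C=[lens,grate]
Tick 3: prefer A, take crate from A; A=[-] B=[disk] C=[lens,grate,crate]
Tick 4: prefer B, take disk from B; A=[-] B=[-] C=[lens,grate,crate,disk]
Tick 5: prefer A, both empty, nothing taken; A=[-] B=[-] C=[lens,grate,crate,disk]

Answer: lens grate crate disk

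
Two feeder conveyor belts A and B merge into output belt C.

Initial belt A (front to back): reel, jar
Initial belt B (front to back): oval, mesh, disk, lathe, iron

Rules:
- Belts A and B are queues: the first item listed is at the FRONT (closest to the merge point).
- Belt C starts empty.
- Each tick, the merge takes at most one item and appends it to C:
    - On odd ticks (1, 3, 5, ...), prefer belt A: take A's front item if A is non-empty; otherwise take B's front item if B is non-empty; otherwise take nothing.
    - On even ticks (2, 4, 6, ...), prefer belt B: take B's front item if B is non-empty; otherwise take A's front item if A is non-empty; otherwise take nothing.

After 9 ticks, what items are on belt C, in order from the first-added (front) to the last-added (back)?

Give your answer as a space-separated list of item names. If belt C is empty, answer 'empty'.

Answer: reel oval jar mesh disk lathe iron

Derivation:
Tick 1: prefer A, take reel from A; A=[jar] B=[oval,mesh,disk,lathe,iron] C=[reel]
Tick 2: prefer B, take oval from B; A=[jar] B=[mesh,disk,lathe,iron] C=[reel,oval]
Tick 3: prefer A, take jar from A; A=[-] B=[mesh,disk,lathe,iron] C=[reel,oval,jar]
Tick 4: prefer B, take mesh from B; A=[-] B=[disk,lathe,iron] C=[reel,oval,jar,mesh]
Tick 5: prefer A, take disk from B; A=[-] B=[lathe,iron] C=[reel,oval,jar,mesh,disk]
Tick 6: prefer B, take lathe from B; A=[-] B=[iron] C=[reel,oval,jar,mesh,disk,lathe]
Tick 7: prefer A, take iron from B; A=[-] B=[-] C=[reel,oval,jar,mesh,disk,lathe,iron]
Tick 8: prefer B, both empty, nothing taken; A=[-] B=[-] C=[reel,oval,jar,mesh,disk,lathe,iron]
Tick 9: prefer A, both empty, nothing taken; A=[-] B=[-] C=[reel,oval,jar,mesh,disk,lathe,iron]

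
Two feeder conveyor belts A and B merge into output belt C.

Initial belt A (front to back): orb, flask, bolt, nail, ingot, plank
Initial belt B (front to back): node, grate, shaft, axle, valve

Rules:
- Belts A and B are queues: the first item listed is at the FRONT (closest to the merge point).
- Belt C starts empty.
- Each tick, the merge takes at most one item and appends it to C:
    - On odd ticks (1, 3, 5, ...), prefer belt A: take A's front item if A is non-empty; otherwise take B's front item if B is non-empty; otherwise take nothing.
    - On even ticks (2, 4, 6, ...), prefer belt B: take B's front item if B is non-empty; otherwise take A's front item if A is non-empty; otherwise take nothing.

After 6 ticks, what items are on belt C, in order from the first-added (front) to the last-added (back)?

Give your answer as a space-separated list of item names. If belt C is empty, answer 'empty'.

Answer: orb node flask grate bolt shaft

Derivation:
Tick 1: prefer A, take orb from A; A=[flask,bolt,nail,ingot,plank] B=[node,grate,shaft,axle,valve] C=[orb]
Tick 2: prefer B, take node from B; A=[flask,bolt,nail,ingot,plank] B=[grate,shaft,axle,valve] C=[orb,node]
Tick 3: prefer A, take flask from A; A=[bolt,nail,ingot,plank] B=[grate,shaft,axle,valve] C=[orb,node,flask]
Tick 4: prefer B, take grate from B; A=[bolt,nail,ingot,plank] B=[shaft,axle,valve] C=[orb,node,flask,grate]
Tick 5: prefer A, take bolt from A; A=[nail,ingot,plank] B=[shaft,axle,valve] C=[orb,node,flask,grate,bolt]
Tick 6: prefer B, take shaft from B; A=[nail,ingot,plank] B=[axle,valve] C=[orb,node,flask,grate,bolt,shaft]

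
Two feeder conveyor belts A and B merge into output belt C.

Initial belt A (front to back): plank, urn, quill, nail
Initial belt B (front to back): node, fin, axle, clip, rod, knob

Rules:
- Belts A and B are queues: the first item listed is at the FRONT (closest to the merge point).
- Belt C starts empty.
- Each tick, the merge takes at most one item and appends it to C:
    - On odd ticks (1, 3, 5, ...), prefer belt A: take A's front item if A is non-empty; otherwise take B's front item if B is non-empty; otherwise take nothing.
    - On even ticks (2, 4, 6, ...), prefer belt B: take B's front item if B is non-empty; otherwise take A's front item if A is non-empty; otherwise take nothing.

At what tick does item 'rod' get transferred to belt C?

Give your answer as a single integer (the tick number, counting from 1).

Tick 1: prefer A, take plank from A; A=[urn,quill,nail] B=[node,fin,axle,clip,rod,knob] C=[plank]
Tick 2: prefer B, take node from B; A=[urn,quill,nail] B=[fin,axle,clip,rod,knob] C=[plank,node]
Tick 3: prefer A, take urn from A; A=[quill,nail] B=[fin,axle,clip,rod,knob] C=[plank,node,urn]
Tick 4: prefer B, take fin from B; A=[quill,nail] B=[axle,clip,rod,knob] C=[plank,node,urn,fin]
Tick 5: prefer A, take quill from A; A=[nail] B=[axle,clip,rod,knob] C=[plank,node,urn,fin,quill]
Tick 6: prefer B, take axle from B; A=[nail] B=[clip,rod,knob] C=[plank,node,urn,fin,quill,axle]
Tick 7: prefer A, take nail from A; A=[-] B=[clip,rod,knob] C=[plank,node,urn,fin,quill,axle,nail]
Tick 8: prefer B, take clip from B; A=[-] B=[rod,knob] C=[plank,node,urn,fin,quill,axle,nail,clip]
Tick 9: prefer A, take rod from B; A=[-] B=[knob] C=[plank,node,urn,fin,quill,axle,nail,clip,rod]

Answer: 9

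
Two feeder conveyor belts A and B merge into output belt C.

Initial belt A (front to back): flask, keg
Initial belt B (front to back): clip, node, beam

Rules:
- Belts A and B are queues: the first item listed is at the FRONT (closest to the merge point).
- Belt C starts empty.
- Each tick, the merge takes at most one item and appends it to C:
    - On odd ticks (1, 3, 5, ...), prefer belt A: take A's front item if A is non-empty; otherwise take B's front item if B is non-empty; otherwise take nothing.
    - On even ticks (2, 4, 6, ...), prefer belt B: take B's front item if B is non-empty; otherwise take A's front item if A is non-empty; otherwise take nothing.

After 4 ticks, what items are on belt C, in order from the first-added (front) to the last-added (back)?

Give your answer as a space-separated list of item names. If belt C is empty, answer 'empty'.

Answer: flask clip keg node

Derivation:
Tick 1: prefer A, take flask from A; A=[keg] B=[clip,node,beam] C=[flask]
Tick 2: prefer B, take clip from B; A=[keg] B=[node,beam] C=[flask,clip]
Tick 3: prefer A, take keg from A; A=[-] B=[node,beam] C=[flask,clip,keg]
Tick 4: prefer B, take node from B; A=[-] B=[beam] C=[flask,clip,keg,node]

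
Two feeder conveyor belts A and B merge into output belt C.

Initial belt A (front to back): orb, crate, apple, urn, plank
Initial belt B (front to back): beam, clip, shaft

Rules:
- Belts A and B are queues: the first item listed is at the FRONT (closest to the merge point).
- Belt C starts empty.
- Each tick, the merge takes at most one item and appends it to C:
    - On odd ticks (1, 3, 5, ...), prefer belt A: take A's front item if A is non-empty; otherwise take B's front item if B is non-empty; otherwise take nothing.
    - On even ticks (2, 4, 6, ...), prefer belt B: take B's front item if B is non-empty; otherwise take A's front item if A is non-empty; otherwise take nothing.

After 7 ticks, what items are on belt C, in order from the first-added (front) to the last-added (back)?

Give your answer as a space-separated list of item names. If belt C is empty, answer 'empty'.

Tick 1: prefer A, take orb from A; A=[crate,apple,urn,plank] B=[beam,clip,shaft] C=[orb]
Tick 2: prefer B, take beam from B; A=[crate,apple,urn,plank] B=[clip,shaft] C=[orb,beam]
Tick 3: prefer A, take crate from A; A=[apple,urn,plank] B=[clip,shaft] C=[orb,beam,crate]
Tick 4: prefer B, take clip from B; A=[apple,urn,plank] B=[shaft] C=[orb,beam,crate,clip]
Tick 5: prefer A, take apple from A; A=[urn,plank] B=[shaft] C=[orb,beam,crate,clip,apple]
Tick 6: prefer B, take shaft from B; A=[urn,plank] B=[-] C=[orb,beam,crate,clip,apple,shaft]
Tick 7: prefer A, take urn from A; A=[plank] B=[-] C=[orb,beam,crate,clip,apple,shaft,urn]

Answer: orb beam crate clip apple shaft urn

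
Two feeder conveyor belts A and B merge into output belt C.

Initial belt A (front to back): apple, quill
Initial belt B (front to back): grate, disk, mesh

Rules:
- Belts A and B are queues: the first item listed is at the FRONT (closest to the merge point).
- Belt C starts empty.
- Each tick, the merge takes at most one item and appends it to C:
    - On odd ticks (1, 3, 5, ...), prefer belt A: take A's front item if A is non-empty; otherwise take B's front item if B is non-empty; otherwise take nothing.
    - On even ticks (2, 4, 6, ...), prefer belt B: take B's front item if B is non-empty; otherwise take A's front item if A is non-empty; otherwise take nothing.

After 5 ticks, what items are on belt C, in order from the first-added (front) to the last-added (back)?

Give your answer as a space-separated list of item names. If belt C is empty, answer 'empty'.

Tick 1: prefer A, take apple from A; A=[quill] B=[grate,disk,mesh] C=[apple]
Tick 2: prefer B, take grate from B; A=[quill] B=[disk,mesh] C=[apple,grate]
Tick 3: prefer A, take quill from A; A=[-] B=[disk,mesh] C=[apple,grate,quill]
Tick 4: prefer B, take disk from B; A=[-] B=[mesh] C=[apple,grate,quill,disk]
Tick 5: prefer A, take mesh from B; A=[-] B=[-] C=[apple,grate,quill,disk,mesh]

Answer: apple grate quill disk mesh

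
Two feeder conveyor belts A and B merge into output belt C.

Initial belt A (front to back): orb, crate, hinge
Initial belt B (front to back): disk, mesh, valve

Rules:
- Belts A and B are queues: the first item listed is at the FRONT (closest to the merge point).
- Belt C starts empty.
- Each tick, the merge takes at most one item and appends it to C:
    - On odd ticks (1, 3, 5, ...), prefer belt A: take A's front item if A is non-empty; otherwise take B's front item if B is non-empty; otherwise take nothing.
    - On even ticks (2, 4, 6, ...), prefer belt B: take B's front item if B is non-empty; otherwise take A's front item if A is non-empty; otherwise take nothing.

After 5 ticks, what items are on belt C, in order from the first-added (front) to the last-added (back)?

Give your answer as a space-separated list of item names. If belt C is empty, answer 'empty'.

Answer: orb disk crate mesh hinge

Derivation:
Tick 1: prefer A, take orb from A; A=[crate,hinge] B=[disk,mesh,valve] C=[orb]
Tick 2: prefer B, take disk from B; A=[crate,hinge] B=[mesh,valve] C=[orb,disk]
Tick 3: prefer A, take crate from A; A=[hinge] B=[mesh,valve] C=[orb,disk,crate]
Tick 4: prefer B, take mesh from B; A=[hinge] B=[valve] C=[orb,disk,crate,mesh]
Tick 5: prefer A, take hinge from A; A=[-] B=[valve] C=[orb,disk,crate,mesh,hinge]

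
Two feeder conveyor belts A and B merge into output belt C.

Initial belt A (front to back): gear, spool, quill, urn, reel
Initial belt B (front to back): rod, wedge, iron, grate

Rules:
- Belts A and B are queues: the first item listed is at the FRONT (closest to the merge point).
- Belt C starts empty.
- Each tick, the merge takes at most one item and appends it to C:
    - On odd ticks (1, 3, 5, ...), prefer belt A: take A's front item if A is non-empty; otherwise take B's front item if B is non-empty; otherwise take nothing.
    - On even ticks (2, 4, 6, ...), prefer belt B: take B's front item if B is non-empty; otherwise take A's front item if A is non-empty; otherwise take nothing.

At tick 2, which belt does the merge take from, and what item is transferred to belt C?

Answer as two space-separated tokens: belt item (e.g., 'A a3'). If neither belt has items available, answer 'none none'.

Answer: B rod

Derivation:
Tick 1: prefer A, take gear from A; A=[spool,quill,urn,reel] B=[rod,wedge,iron,grate] C=[gear]
Tick 2: prefer B, take rod from B; A=[spool,quill,urn,reel] B=[wedge,iron,grate] C=[gear,rod]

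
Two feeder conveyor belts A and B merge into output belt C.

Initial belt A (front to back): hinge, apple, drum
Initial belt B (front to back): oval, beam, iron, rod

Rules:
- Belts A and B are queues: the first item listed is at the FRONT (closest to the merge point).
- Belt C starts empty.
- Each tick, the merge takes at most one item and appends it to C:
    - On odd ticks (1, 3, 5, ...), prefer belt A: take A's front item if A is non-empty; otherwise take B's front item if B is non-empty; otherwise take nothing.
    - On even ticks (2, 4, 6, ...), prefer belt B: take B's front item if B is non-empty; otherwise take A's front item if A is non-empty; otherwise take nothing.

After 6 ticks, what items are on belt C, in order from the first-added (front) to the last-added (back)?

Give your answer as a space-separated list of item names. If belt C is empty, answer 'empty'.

Tick 1: prefer A, take hinge from A; A=[apple,drum] B=[oval,beam,iron,rod] C=[hinge]
Tick 2: prefer B, take oval from B; A=[apple,drum] B=[beam,iron,rod] C=[hinge,oval]
Tick 3: prefer A, take apple from A; A=[drum] B=[beam,iron,rod] C=[hinge,oval,apple]
Tick 4: prefer B, take beam from B; A=[drum] B=[iron,rod] C=[hinge,oval,apple,beam]
Tick 5: prefer A, take drum from A; A=[-] B=[iron,rod] C=[hinge,oval,apple,beam,drum]
Tick 6: prefer B, take iron from B; A=[-] B=[rod] C=[hinge,oval,apple,beam,drum,iron]

Answer: hinge oval apple beam drum iron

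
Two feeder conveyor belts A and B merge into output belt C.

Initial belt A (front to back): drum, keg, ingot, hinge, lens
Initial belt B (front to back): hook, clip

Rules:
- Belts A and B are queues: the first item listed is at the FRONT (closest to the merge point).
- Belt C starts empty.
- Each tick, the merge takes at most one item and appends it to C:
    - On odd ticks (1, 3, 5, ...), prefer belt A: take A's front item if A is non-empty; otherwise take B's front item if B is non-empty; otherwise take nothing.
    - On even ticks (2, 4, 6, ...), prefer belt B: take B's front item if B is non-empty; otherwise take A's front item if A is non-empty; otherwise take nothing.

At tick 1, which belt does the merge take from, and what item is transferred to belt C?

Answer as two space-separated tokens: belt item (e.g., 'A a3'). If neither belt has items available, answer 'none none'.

Tick 1: prefer A, take drum from A; A=[keg,ingot,hinge,lens] B=[hook,clip] C=[drum]

Answer: A drum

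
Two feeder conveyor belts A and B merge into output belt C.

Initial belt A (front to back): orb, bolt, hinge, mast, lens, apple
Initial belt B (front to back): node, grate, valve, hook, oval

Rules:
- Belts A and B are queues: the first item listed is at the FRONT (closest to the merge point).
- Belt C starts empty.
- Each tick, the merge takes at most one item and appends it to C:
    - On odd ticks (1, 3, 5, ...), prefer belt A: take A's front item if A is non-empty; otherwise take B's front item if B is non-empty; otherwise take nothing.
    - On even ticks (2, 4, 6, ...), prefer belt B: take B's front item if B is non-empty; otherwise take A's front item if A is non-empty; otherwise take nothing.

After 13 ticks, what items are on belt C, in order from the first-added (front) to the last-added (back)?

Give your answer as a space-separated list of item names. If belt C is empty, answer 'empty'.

Answer: orb node bolt grate hinge valve mast hook lens oval apple

Derivation:
Tick 1: prefer A, take orb from A; A=[bolt,hinge,mast,lens,apple] B=[node,grate,valve,hook,oval] C=[orb]
Tick 2: prefer B, take node from B; A=[bolt,hinge,mast,lens,apple] B=[grate,valve,hook,oval] C=[orb,node]
Tick 3: prefer A, take bolt from A; A=[hinge,mast,lens,apple] B=[grate,valve,hook,oval] C=[orb,node,bolt]
Tick 4: prefer B, take grate from B; A=[hinge,mast,lens,apple] B=[valve,hook,oval] C=[orb,node,bolt,grate]
Tick 5: prefer A, take hinge from A; A=[mast,lens,apple] B=[valve,hook,oval] C=[orb,node,bolt,grate,hinge]
Tick 6: prefer B, take valve from B; A=[mast,lens,apple] B=[hook,oval] C=[orb,node,bolt,grate,hinge,valve]
Tick 7: prefer A, take mast from A; A=[lens,apple] B=[hook,oval] C=[orb,node,bolt,grate,hinge,valve,mast]
Tick 8: prefer B, take hook from B; A=[lens,apple] B=[oval] C=[orb,node,bolt,grate,hinge,valve,mast,hook]
Tick 9: prefer A, take lens from A; A=[apple] B=[oval] C=[orb,node,bolt,grate,hinge,valve,mast,hook,lens]
Tick 10: prefer B, take oval from B; A=[apple] B=[-] C=[orb,node,bolt,grate,hinge,valve,mast,hook,lens,oval]
Tick 11: prefer A, take apple from A; A=[-] B=[-] C=[orb,node,bolt,grate,hinge,valve,mast,hook,lens,oval,apple]
Tick 12: prefer B, both empty, nothing taken; A=[-] B=[-] C=[orb,node,bolt,grate,hinge,valve,mast,hook,lens,oval,apple]
Tick 13: prefer A, both empty, nothing taken; A=[-] B=[-] C=[orb,node,bolt,grate,hinge,valve,mast,hook,lens,oval,apple]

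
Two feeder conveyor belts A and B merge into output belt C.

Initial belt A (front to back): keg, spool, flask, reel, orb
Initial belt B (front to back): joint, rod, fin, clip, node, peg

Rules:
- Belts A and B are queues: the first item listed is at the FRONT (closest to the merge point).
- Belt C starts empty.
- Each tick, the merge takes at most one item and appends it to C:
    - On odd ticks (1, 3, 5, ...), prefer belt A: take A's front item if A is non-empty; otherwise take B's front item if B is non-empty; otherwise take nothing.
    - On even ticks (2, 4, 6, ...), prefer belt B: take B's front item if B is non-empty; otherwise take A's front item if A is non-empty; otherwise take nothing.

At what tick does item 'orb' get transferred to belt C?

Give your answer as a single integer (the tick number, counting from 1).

Tick 1: prefer A, take keg from A; A=[spool,flask,reel,orb] B=[joint,rod,fin,clip,node,peg] C=[keg]
Tick 2: prefer B, take joint from B; A=[spool,flask,reel,orb] B=[rod,fin,clip,node,peg] C=[keg,joint]
Tick 3: prefer A, take spool from A; A=[flask,reel,orb] B=[rod,fin,clip,node,peg] C=[keg,joint,spool]
Tick 4: prefer B, take rod from B; A=[flask,reel,orb] B=[fin,clip,node,peg] C=[keg,joint,spool,rod]
Tick 5: prefer A, take flask from A; A=[reel,orb] B=[fin,clip,node,peg] C=[keg,joint,spool,rod,flask]
Tick 6: prefer B, take fin from B; A=[reel,orb] B=[clip,node,peg] C=[keg,joint,spool,rod,flask,fin]
Tick 7: prefer A, take reel from A; A=[orb] B=[clip,node,peg] C=[keg,joint,spool,rod,flask,fin,reel]
Tick 8: prefer B, take clip from B; A=[orb] B=[node,peg] C=[keg,joint,spool,rod,flask,fin,reel,clip]
Tick 9: prefer A, take orb from A; A=[-] B=[node,peg] C=[keg,joint,spool,rod,flask,fin,reel,clip,orb]

Answer: 9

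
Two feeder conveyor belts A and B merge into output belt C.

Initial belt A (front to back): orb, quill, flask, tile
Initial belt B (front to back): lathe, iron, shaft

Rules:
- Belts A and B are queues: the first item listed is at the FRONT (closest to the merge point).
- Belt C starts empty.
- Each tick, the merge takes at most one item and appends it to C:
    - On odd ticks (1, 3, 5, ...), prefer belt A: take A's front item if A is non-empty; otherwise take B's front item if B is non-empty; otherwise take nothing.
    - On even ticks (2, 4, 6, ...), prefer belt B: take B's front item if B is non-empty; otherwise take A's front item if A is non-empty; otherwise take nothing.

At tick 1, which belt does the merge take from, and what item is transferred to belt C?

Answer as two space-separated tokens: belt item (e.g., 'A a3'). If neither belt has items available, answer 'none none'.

Answer: A orb

Derivation:
Tick 1: prefer A, take orb from A; A=[quill,flask,tile] B=[lathe,iron,shaft] C=[orb]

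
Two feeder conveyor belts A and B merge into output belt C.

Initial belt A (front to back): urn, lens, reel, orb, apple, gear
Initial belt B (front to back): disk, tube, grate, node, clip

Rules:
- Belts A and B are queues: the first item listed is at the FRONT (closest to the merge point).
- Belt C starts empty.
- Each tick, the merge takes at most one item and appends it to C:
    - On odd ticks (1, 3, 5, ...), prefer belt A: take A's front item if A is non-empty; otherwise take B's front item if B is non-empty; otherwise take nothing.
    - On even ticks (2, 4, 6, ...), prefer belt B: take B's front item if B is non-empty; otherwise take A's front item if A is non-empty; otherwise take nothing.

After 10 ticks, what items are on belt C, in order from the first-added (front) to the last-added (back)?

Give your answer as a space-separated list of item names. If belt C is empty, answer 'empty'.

Answer: urn disk lens tube reel grate orb node apple clip

Derivation:
Tick 1: prefer A, take urn from A; A=[lens,reel,orb,apple,gear] B=[disk,tube,grate,node,clip] C=[urn]
Tick 2: prefer B, take disk from B; A=[lens,reel,orb,apple,gear] B=[tube,grate,node,clip] C=[urn,disk]
Tick 3: prefer A, take lens from A; A=[reel,orb,apple,gear] B=[tube,grate,node,clip] C=[urn,disk,lens]
Tick 4: prefer B, take tube from B; A=[reel,orb,apple,gear] B=[grate,node,clip] C=[urn,disk,lens,tube]
Tick 5: prefer A, take reel from A; A=[orb,apple,gear] B=[grate,node,clip] C=[urn,disk,lens,tube,reel]
Tick 6: prefer B, take grate from B; A=[orb,apple,gear] B=[node,clip] C=[urn,disk,lens,tube,reel,grate]
Tick 7: prefer A, take orb from A; A=[apple,gear] B=[node,clip] C=[urn,disk,lens,tube,reel,grate,orb]
Tick 8: prefer B, take node from B; A=[apple,gear] B=[clip] C=[urn,disk,lens,tube,reel,grate,orb,node]
Tick 9: prefer A, take apple from A; A=[gear] B=[clip] C=[urn,disk,lens,tube,reel,grate,orb,node,apple]
Tick 10: prefer B, take clip from B; A=[gear] B=[-] C=[urn,disk,lens,tube,reel,grate,orb,node,apple,clip]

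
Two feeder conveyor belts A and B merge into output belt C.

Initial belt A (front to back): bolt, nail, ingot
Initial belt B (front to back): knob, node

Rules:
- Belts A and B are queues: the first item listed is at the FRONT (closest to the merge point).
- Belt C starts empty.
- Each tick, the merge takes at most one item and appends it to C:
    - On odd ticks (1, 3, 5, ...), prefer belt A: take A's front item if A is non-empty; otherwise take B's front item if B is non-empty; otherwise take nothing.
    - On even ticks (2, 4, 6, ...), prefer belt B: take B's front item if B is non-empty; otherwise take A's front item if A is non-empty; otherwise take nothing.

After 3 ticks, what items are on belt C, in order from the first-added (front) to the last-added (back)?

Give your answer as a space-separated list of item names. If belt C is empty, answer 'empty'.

Tick 1: prefer A, take bolt from A; A=[nail,ingot] B=[knob,node] C=[bolt]
Tick 2: prefer B, take knob from B; A=[nail,ingot] B=[node] C=[bolt,knob]
Tick 3: prefer A, take nail from A; A=[ingot] B=[node] C=[bolt,knob,nail]

Answer: bolt knob nail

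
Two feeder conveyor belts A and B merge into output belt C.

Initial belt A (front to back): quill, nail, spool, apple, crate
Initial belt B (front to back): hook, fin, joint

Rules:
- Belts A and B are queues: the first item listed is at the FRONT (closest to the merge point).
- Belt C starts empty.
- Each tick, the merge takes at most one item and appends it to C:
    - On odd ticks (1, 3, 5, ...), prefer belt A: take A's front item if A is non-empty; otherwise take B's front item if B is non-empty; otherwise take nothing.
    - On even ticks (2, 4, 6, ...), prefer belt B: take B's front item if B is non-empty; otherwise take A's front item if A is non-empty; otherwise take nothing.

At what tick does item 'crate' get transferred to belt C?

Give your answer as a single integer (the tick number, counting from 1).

Answer: 8

Derivation:
Tick 1: prefer A, take quill from A; A=[nail,spool,apple,crate] B=[hook,fin,joint] C=[quill]
Tick 2: prefer B, take hook from B; A=[nail,spool,apple,crate] B=[fin,joint] C=[quill,hook]
Tick 3: prefer A, take nail from A; A=[spool,apple,crate] B=[fin,joint] C=[quill,hook,nail]
Tick 4: prefer B, take fin from B; A=[spool,apple,crate] B=[joint] C=[quill,hook,nail,fin]
Tick 5: prefer A, take spool from A; A=[apple,crate] B=[joint] C=[quill,hook,nail,fin,spool]
Tick 6: prefer B, take joint from B; A=[apple,crate] B=[-] C=[quill,hook,nail,fin,spool,joint]
Tick 7: prefer A, take apple from A; A=[crate] B=[-] C=[quill,hook,nail,fin,spool,joint,apple]
Tick 8: prefer B, take crate from A; A=[-] B=[-] C=[quill,hook,nail,fin,spool,joint,apple,crate]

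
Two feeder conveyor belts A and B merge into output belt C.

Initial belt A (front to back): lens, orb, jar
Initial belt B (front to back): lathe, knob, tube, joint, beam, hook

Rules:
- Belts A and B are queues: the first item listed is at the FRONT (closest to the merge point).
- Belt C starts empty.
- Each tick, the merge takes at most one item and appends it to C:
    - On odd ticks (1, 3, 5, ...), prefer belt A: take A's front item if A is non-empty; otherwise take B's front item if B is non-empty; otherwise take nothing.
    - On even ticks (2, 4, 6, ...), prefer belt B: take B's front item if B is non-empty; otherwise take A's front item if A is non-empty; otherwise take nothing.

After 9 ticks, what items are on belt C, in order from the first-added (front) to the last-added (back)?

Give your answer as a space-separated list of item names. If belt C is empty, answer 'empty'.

Tick 1: prefer A, take lens from A; A=[orb,jar] B=[lathe,knob,tube,joint,beam,hook] C=[lens]
Tick 2: prefer B, take lathe from B; A=[orb,jar] B=[knob,tube,joint,beam,hook] C=[lens,lathe]
Tick 3: prefer A, take orb from A; A=[jar] B=[knob,tube,joint,beam,hook] C=[lens,lathe,orb]
Tick 4: prefer B, take knob from B; A=[jar] B=[tube,joint,beam,hook] C=[lens,lathe,orb,knob]
Tick 5: prefer A, take jar from A; A=[-] B=[tube,joint,beam,hook] C=[lens,lathe,orb,knob,jar]
Tick 6: prefer B, take tube from B; A=[-] B=[joint,beam,hook] C=[lens,lathe,orb,knob,jar,tube]
Tick 7: prefer A, take joint from B; A=[-] B=[beam,hook] C=[lens,lathe,orb,knob,jar,tube,joint]
Tick 8: prefer B, take beam from B; A=[-] B=[hook] C=[lens,lathe,orb,knob,jar,tube,joint,beam]
Tick 9: prefer A, take hook from B; A=[-] B=[-] C=[lens,lathe,orb,knob,jar,tube,joint,beam,hook]

Answer: lens lathe orb knob jar tube joint beam hook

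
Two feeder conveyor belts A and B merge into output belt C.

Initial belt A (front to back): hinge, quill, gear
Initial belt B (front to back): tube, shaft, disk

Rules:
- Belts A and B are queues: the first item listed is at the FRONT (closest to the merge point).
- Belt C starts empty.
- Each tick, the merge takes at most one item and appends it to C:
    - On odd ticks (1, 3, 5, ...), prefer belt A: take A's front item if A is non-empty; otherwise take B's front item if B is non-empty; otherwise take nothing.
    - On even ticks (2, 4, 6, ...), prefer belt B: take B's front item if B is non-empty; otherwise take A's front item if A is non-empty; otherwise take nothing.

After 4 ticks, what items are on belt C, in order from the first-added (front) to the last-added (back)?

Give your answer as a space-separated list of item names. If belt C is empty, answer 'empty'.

Answer: hinge tube quill shaft

Derivation:
Tick 1: prefer A, take hinge from A; A=[quill,gear] B=[tube,shaft,disk] C=[hinge]
Tick 2: prefer B, take tube from B; A=[quill,gear] B=[shaft,disk] C=[hinge,tube]
Tick 3: prefer A, take quill from A; A=[gear] B=[shaft,disk] C=[hinge,tube,quill]
Tick 4: prefer B, take shaft from B; A=[gear] B=[disk] C=[hinge,tube,quill,shaft]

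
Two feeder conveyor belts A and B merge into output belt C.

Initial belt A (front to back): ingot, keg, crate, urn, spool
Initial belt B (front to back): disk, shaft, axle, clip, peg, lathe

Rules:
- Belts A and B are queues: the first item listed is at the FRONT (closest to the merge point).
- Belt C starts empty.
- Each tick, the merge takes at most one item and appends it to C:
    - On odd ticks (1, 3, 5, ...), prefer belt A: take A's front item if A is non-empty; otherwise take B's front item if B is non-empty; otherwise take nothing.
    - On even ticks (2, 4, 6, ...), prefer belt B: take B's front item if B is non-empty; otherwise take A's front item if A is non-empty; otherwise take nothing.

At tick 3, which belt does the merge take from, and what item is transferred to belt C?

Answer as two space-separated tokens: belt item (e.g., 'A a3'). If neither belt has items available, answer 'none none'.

Answer: A keg

Derivation:
Tick 1: prefer A, take ingot from A; A=[keg,crate,urn,spool] B=[disk,shaft,axle,clip,peg,lathe] C=[ingot]
Tick 2: prefer B, take disk from B; A=[keg,crate,urn,spool] B=[shaft,axle,clip,peg,lathe] C=[ingot,disk]
Tick 3: prefer A, take keg from A; A=[crate,urn,spool] B=[shaft,axle,clip,peg,lathe] C=[ingot,disk,keg]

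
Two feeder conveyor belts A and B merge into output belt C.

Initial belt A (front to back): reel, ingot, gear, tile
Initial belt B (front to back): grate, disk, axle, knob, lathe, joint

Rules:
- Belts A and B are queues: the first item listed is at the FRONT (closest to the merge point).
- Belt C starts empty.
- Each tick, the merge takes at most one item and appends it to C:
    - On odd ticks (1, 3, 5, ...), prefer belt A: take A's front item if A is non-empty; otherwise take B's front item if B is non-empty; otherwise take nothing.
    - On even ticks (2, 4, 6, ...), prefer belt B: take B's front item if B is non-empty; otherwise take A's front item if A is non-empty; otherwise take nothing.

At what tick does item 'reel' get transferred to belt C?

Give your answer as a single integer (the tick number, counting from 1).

Answer: 1

Derivation:
Tick 1: prefer A, take reel from A; A=[ingot,gear,tile] B=[grate,disk,axle,knob,lathe,joint] C=[reel]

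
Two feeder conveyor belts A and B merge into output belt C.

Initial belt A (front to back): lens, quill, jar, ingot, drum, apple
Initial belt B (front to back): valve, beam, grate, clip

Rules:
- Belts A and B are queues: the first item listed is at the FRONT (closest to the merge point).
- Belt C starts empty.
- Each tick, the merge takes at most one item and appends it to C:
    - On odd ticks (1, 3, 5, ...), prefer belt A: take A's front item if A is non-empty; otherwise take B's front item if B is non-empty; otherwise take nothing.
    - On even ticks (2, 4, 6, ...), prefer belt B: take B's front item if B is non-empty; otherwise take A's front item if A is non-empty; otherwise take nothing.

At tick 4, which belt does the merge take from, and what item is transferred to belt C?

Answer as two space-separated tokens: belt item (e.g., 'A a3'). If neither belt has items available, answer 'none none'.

Tick 1: prefer A, take lens from A; A=[quill,jar,ingot,drum,apple] B=[valve,beam,grate,clip] C=[lens]
Tick 2: prefer B, take valve from B; A=[quill,jar,ingot,drum,apple] B=[beam,grate,clip] C=[lens,valve]
Tick 3: prefer A, take quill from A; A=[jar,ingot,drum,apple] B=[beam,grate,clip] C=[lens,valve,quill]
Tick 4: prefer B, take beam from B; A=[jar,ingot,drum,apple] B=[grate,clip] C=[lens,valve,quill,beam]

Answer: B beam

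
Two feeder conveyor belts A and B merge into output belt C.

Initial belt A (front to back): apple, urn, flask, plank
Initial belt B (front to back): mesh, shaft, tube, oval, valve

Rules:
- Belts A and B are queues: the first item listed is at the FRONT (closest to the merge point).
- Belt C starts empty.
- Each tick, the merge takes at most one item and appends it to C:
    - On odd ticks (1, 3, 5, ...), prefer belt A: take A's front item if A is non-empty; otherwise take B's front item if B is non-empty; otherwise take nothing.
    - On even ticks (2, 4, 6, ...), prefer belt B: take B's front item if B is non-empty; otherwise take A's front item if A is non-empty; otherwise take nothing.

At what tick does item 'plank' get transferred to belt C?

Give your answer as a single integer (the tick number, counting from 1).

Tick 1: prefer A, take apple from A; A=[urn,flask,plank] B=[mesh,shaft,tube,oval,valve] C=[apple]
Tick 2: prefer B, take mesh from B; A=[urn,flask,plank] B=[shaft,tube,oval,valve] C=[apple,mesh]
Tick 3: prefer A, take urn from A; A=[flask,plank] B=[shaft,tube,oval,valve] C=[apple,mesh,urn]
Tick 4: prefer B, take shaft from B; A=[flask,plank] B=[tube,oval,valve] C=[apple,mesh,urn,shaft]
Tick 5: prefer A, take flask from A; A=[plank] B=[tube,oval,valve] C=[apple,mesh,urn,shaft,flask]
Tick 6: prefer B, take tube from B; A=[plank] B=[oval,valve] C=[apple,mesh,urn,shaft,flask,tube]
Tick 7: prefer A, take plank from A; A=[-] B=[oval,valve] C=[apple,mesh,urn,shaft,flask,tube,plank]

Answer: 7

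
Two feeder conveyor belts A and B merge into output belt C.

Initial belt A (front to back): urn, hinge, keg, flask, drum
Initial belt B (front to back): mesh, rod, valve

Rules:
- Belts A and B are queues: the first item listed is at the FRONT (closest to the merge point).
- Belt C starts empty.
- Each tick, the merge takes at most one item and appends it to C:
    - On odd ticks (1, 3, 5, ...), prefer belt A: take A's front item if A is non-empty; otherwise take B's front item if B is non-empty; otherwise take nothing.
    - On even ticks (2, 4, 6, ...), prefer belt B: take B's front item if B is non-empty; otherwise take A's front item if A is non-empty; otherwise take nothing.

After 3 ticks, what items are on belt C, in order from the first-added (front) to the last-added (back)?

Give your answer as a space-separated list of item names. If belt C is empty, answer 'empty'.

Answer: urn mesh hinge

Derivation:
Tick 1: prefer A, take urn from A; A=[hinge,keg,flask,drum] B=[mesh,rod,valve] C=[urn]
Tick 2: prefer B, take mesh from B; A=[hinge,keg,flask,drum] B=[rod,valve] C=[urn,mesh]
Tick 3: prefer A, take hinge from A; A=[keg,flask,drum] B=[rod,valve] C=[urn,mesh,hinge]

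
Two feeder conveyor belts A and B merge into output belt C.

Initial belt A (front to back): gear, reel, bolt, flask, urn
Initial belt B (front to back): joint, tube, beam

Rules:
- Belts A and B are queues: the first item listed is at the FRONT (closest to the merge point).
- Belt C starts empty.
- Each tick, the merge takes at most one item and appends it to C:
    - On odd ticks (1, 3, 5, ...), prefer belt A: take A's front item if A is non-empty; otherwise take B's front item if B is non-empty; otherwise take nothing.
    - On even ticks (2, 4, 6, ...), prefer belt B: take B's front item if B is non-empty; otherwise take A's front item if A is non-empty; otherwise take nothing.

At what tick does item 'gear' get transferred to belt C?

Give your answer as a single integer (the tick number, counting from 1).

Tick 1: prefer A, take gear from A; A=[reel,bolt,flask,urn] B=[joint,tube,beam] C=[gear]

Answer: 1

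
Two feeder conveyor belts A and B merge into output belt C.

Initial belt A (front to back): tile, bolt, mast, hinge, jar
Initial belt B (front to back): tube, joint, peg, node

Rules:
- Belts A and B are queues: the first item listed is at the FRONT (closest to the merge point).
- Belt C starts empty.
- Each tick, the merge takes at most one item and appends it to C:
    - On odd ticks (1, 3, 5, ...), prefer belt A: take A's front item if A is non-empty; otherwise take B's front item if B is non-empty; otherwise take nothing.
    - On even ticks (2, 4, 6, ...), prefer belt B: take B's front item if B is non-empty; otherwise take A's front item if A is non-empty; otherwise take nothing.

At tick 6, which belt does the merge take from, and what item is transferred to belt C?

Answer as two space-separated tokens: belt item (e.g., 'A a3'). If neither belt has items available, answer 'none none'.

Tick 1: prefer A, take tile from A; A=[bolt,mast,hinge,jar] B=[tube,joint,peg,node] C=[tile]
Tick 2: prefer B, take tube from B; A=[bolt,mast,hinge,jar] B=[joint,peg,node] C=[tile,tube]
Tick 3: prefer A, take bolt from A; A=[mast,hinge,jar] B=[joint,peg,node] C=[tile,tube,bolt]
Tick 4: prefer B, take joint from B; A=[mast,hinge,jar] B=[peg,node] C=[tile,tube,bolt,joint]
Tick 5: prefer A, take mast from A; A=[hinge,jar] B=[peg,node] C=[tile,tube,bolt,joint,mast]
Tick 6: prefer B, take peg from B; A=[hinge,jar] B=[node] C=[tile,tube,bolt,joint,mast,peg]

Answer: B peg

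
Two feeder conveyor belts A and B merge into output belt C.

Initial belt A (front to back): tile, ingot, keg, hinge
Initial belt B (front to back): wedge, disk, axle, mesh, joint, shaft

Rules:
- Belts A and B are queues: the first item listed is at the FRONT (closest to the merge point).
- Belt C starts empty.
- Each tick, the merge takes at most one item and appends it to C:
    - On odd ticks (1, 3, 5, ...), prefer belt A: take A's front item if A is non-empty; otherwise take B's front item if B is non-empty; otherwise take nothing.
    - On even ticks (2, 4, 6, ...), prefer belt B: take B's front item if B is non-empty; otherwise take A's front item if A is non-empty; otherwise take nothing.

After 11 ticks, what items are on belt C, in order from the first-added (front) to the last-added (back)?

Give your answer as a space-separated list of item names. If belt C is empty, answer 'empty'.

Tick 1: prefer A, take tile from A; A=[ingot,keg,hinge] B=[wedge,disk,axle,mesh,joint,shaft] C=[tile]
Tick 2: prefer B, take wedge from B; A=[ingot,keg,hinge] B=[disk,axle,mesh,joint,shaft] C=[tile,wedge]
Tick 3: prefer A, take ingot from A; A=[keg,hinge] B=[disk,axle,mesh,joint,shaft] C=[tile,wedge,ingot]
Tick 4: prefer B, take disk from B; A=[keg,hinge] B=[axle,mesh,joint,shaft] C=[tile,wedge,ingot,disk]
Tick 5: prefer A, take keg from A; A=[hinge] B=[axle,mesh,joint,shaft] C=[tile,wedge,ingot,disk,keg]
Tick 6: prefer B, take axle from B; A=[hinge] B=[mesh,joint,shaft] C=[tile,wedge,ingot,disk,keg,axle]
Tick 7: prefer A, take hinge from A; A=[-] B=[mesh,joint,shaft] C=[tile,wedge,ingot,disk,keg,axle,hinge]
Tick 8: prefer B, take mesh from B; A=[-] B=[joint,shaft] C=[tile,wedge,ingot,disk,keg,axle,hinge,mesh]
Tick 9: prefer A, take joint from B; A=[-] B=[shaft] C=[tile,wedge,ingot,disk,keg,axle,hinge,mesh,joint]
Tick 10: prefer B, take shaft from B; A=[-] B=[-] C=[tile,wedge,ingot,disk,keg,axle,hinge,mesh,joint,shaft]
Tick 11: prefer A, both empty, nothing taken; A=[-] B=[-] C=[tile,wedge,ingot,disk,keg,axle,hinge,mesh,joint,shaft]

Answer: tile wedge ingot disk keg axle hinge mesh joint shaft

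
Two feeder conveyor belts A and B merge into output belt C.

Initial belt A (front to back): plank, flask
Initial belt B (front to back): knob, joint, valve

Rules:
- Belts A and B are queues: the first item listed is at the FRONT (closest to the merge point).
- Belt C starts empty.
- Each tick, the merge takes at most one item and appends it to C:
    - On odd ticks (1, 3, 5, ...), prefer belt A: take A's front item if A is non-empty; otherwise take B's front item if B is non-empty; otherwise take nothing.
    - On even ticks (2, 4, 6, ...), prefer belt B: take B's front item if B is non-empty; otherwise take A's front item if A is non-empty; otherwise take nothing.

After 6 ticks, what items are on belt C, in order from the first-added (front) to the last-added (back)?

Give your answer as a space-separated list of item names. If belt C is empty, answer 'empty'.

Answer: plank knob flask joint valve

Derivation:
Tick 1: prefer A, take plank from A; A=[flask] B=[knob,joint,valve] C=[plank]
Tick 2: prefer B, take knob from B; A=[flask] B=[joint,valve] C=[plank,knob]
Tick 3: prefer A, take flask from A; A=[-] B=[joint,valve] C=[plank,knob,flask]
Tick 4: prefer B, take joint from B; A=[-] B=[valve] C=[plank,knob,flask,joint]
Tick 5: prefer A, take valve from B; A=[-] B=[-] C=[plank,knob,flask,joint,valve]
Tick 6: prefer B, both empty, nothing taken; A=[-] B=[-] C=[plank,knob,flask,joint,valve]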